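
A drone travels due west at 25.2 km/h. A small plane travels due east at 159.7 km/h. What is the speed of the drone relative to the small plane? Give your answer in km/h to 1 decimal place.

Taking east as x and north as y: drone velocity = (-25.200, 0.000) km/h; small plane velocity = (159.700, 0.000) km/h.
Velocity of drone relative to small plane = (-25.200, 0.000) − (159.700, 0.000) = (-184.900, 0.000) km/h.
Magnitude = |(-184.900, 0.000)| = 184.900 km/h.

184.9 km/h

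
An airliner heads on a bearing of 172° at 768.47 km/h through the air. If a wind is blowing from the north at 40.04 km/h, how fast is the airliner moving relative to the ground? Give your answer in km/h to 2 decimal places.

Taking east as x and north as y: velocity relative to the air = (106.950, -760.991) km/h; the air relative to ground = (0.000, -40.040) km/h.
Velocity relative to ground = (106.950, -760.991) + (0.000, -40.040) = (106.950, -801.031) km/h.
Speed = |(106.950, -801.031)| = 808.140 km/h.

808.14 km/h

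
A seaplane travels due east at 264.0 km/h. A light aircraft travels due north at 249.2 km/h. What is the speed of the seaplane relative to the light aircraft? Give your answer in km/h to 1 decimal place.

Taking east as x and north as y: seaplane velocity = (264.000, 0.000) km/h; light aircraft velocity = (0.000, 249.200) km/h.
Velocity of seaplane relative to light aircraft = (264.000, 0.000) − (0.000, 249.200) = (264.000, -249.200) km/h.
Magnitude = |(264.000, -249.200)| = 363.038 km/h.

363.0 km/h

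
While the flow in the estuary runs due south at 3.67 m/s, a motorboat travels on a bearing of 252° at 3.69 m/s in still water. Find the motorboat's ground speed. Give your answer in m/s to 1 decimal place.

Taking east as x and north as y: velocity relative to the water = (-3.509, -1.140) m/s; the water relative to ground = (0.000, -3.670) m/s.
Velocity relative to ground = (-3.509, -1.140) + (0.000, -3.670) = (-3.509, -4.810) m/s.
Speed = |(-3.509, -4.810)| = 5.954 m/s.

6.0 m/s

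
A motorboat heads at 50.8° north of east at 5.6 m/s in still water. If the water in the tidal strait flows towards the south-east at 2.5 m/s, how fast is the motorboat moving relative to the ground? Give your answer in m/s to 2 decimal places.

Taking east as x and north as y: velocity relative to the water = (3.539, 4.340) m/s; the water relative to ground = (1.768, -1.768) m/s.
Velocity relative to ground = (3.539, 4.340) + (1.768, -1.768) = (5.307, 2.572) m/s.
Speed = |(5.307, 2.572)| = 5.897 m/s.

5.90 m/s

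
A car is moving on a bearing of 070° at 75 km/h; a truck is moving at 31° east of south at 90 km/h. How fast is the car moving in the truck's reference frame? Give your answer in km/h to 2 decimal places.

105.59 km/h

Taking east as x and north as y: car velocity = (70.477, 25.652) km/h; truck velocity = (46.353, -77.145) km/h.
Velocity of car relative to truck = (70.477, 25.652) − (46.353, -77.145) = (24.124, 102.797) km/h.
Magnitude = |(24.124, 102.797)| = 105.589 km/h.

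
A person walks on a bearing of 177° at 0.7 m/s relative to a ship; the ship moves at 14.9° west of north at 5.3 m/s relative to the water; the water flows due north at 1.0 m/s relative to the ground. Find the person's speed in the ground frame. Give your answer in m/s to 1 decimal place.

In east/north components (m/s): person relative to ship = (0.037, -0.699); ship relative to water = (-1.363, 5.122); water relative to ground = (0.000, 1.000).
Sum = (-1.326, 5.423) m/s.
Speed = |(-1.326, 5.423)| = 5.583 m/s.

5.6 m/s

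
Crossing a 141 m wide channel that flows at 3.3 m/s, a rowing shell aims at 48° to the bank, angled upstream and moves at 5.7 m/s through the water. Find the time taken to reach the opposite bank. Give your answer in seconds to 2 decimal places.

33.29 s

The component of the rowing shell's velocity perpendicular to the bank is 5.7 × sin 48° = 4.236 m/s.
Only the cross-stream component determines the crossing time; the current contributes nothing perpendicular to the bank.
Time = 141 / 4.236 = 33.287 s.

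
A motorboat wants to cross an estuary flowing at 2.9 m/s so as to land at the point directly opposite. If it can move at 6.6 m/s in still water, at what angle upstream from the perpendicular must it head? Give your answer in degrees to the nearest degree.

26°

To cancel the current, the upstream component of the motorboat's velocity must equal the flow: 6.6 sin θ = 2.9.
sin θ = 2.9 / 6.6 = 0.4394.
θ = arcsin(0.4394) = 26.065°.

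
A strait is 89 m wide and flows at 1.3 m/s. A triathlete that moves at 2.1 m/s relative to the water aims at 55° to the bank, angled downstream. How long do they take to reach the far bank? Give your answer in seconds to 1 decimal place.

51.7 s

The component of the triathlete's velocity perpendicular to the bank is 2.1 × sin 55° = 1.720 m/s.
The flow acts along the bank and has no component across it.
Time = 89 / 1.720 = 51.738 s.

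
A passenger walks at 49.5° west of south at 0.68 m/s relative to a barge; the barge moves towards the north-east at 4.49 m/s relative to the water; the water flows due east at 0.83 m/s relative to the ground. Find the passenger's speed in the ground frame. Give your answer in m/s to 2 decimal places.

4.43 m/s

In east/north components (m/s): passenger relative to barge = (-0.517, -0.442); barge relative to water = (3.175, 3.175); water relative to ground = (0.830, 0.000).
Sum = (3.488, 2.733) m/s.
Speed = |(3.488, 2.733)| = 4.431 m/s.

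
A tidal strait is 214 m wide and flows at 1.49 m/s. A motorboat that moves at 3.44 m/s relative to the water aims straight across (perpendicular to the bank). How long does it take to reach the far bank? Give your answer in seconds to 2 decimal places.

The component of the motorboat's velocity perpendicular to the bank is 3.44 m/s.
The flow acts along the bank and has no component across it.
Time = 214 / 3.440 = 62.209 s.

62.21 s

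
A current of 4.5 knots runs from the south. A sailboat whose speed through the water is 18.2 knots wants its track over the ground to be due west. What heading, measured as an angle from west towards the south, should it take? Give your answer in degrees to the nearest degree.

14°

The current pushes perpendicular to the desired track; the heading must have a component into the current equal to 4.5 knots: 18.2 sin θ = 4.5.
sin θ = 0.2473, so θ = 14.315°.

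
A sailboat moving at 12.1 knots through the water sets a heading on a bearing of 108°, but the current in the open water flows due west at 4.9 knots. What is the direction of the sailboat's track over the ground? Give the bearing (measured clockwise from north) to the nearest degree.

Taking east as x and north as y: velocity relative to the water = (11.508, -3.739) knots; the water relative to ground = (-4.900, 0.000) knots.
Velocity relative to ground = (11.508, -3.739) + (-4.900, 0.000) = (6.608, -3.739) knots.
Bearing = atan2(6.61, -3.74) = 119.50° clockwise from north.

120°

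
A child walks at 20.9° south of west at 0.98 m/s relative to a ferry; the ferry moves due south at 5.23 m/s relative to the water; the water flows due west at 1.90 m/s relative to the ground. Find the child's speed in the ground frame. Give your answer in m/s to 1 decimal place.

6.2 m/s

In east/north components (m/s): child relative to ferry = (-0.916, -0.350); ferry relative to water = (0.000, -5.230); water relative to ground = (-1.900, 0.000).
Sum = (-2.816, -5.580) m/s.
Speed = |(-2.816, -5.580)| = 6.250 m/s.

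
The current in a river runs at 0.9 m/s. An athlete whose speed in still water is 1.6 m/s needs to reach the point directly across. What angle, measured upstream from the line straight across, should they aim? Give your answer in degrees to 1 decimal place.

To cancel the current, the upstream component of the athlete's velocity must equal the flow: 1.6 sin θ = 0.9.
sin θ = 0.9 / 1.6 = 0.5625.
θ = arcsin(0.5625) = 34.229°.

34.2°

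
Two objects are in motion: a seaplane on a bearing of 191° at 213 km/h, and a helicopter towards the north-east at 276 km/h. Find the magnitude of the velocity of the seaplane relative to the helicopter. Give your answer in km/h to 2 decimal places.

Taking east as x and north as y: seaplane velocity = (-40.642, -209.087) km/h; helicopter velocity = (195.161, 195.161) km/h.
Velocity of seaplane relative to helicopter = (-40.642, -209.087) − (195.161, 195.161) = (-235.804, -404.248) km/h.
Magnitude = |(-235.804, -404.248)| = 467.996 km/h.

468.00 km/h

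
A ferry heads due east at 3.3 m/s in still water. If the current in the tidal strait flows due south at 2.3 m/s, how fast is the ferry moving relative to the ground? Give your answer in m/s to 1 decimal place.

4.0 m/s

Taking east as x and north as y: velocity relative to the water = (3.300, 0.000) m/s; the water relative to ground = (0.000, -2.300) m/s.
Velocity relative to ground = (3.300, 0.000) + (0.000, -2.300) = (3.300, -2.300) m/s.
Speed = |(3.300, -2.300)| = 4.022 m/s.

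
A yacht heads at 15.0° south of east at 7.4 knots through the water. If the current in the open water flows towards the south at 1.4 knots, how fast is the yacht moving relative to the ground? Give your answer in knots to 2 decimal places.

7.88 knots

Taking east as x and north as y: velocity relative to the water = (7.148, -1.915) knots; the water relative to ground = (0.000, -1.400) knots.
Velocity relative to ground = (7.148, -1.915) + (0.000, -1.400) = (7.148, -3.315) knots.
Speed = |(7.148, -3.315)| = 7.879 knots.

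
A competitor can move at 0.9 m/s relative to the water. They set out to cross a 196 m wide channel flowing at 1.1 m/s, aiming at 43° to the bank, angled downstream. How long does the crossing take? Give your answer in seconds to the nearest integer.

The component of the competitor's velocity perpendicular to the bank is 0.9 × sin 43° = 0.614 m/s.
The flow acts along the bank and has no component across it.
Time = 196 / 0.614 = 319.323 s.

319 s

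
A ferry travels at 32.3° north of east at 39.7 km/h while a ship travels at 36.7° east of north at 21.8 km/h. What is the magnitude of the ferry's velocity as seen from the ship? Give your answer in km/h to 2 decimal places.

20.87 km/h

Taking east as x and north as y: ferry velocity = (33.557, 21.214) km/h; ship velocity = (13.028, 17.479) km/h.
Velocity of ferry relative to ship = (33.557, 21.214) − (13.028, 17.479) = (20.529, 3.735) km/h.
Magnitude = |(20.529, 3.735)| = 20.866 km/h.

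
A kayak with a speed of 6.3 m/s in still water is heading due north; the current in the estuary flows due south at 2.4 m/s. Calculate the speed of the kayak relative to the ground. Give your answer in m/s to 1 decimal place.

3.9 m/s

Taking east as x and north as y: velocity relative to the water = (0.000, 6.300) m/s; the water relative to ground = (0.000, -2.400) m/s.
Velocity relative to ground = (0.000, 6.300) + (0.000, -2.400) = (0.000, 3.900) m/s.
Speed = |(0.000, 3.900)| = 3.900 m/s.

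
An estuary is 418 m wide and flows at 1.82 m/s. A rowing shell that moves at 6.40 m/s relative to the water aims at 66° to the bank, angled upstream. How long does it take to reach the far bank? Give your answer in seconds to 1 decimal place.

The component of the rowing shell's velocity perpendicular to the bank is 6.40 × sin 66° = 5.847 m/s.
The current is parallel to the bank, so it does not affect the crossing time.
Time = 418 / 5.847 = 71.493 s.

71.5 s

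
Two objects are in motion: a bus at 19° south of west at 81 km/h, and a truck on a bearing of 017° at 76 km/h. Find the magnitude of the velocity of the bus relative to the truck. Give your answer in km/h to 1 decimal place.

Taking east as x and north as y: bus velocity = (-76.587, -26.371) km/h; truck velocity = (22.220, 72.679) km/h.
Velocity of bus relative to truck = (-76.587, -26.371) − (22.220, 72.679) = (-98.807, -99.050) km/h.
Magnitude = |(-98.807, -99.050)| = 139.906 km/h.

139.9 km/h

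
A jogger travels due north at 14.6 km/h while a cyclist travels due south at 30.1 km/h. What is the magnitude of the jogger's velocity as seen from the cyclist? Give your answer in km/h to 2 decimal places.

Taking east as x and north as y: jogger velocity = (0.000, 14.600) km/h; cyclist velocity = (0.000, -30.100) km/h.
Velocity of jogger relative to cyclist = (0.000, 14.600) − (0.000, -30.100) = (0.000, 44.700) km/h.
Magnitude = |(0.000, 44.700)| = 44.700 km/h.

44.70 km/h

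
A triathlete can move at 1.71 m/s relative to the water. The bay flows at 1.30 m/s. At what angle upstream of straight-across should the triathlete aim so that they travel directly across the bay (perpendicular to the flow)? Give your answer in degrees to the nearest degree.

49°

To cancel the current, the upstream component of the triathlete's velocity must equal the flow: 1.71 sin θ = 1.30.
sin θ = 1.30 / 1.71 = 0.7602.
θ = arcsin(0.7602) = 49.485°.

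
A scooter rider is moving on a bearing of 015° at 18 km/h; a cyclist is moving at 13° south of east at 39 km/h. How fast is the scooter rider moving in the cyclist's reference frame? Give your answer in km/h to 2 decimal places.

42.38 km/h

Taking east as x and north as y: scooter rider velocity = (4.659, 17.387) km/h; cyclist velocity = (38.000, -8.773) km/h.
Velocity of scooter rider relative to cyclist = (4.659, 17.387) − (38.000, -8.773) = (-33.342, 26.160) km/h.
Magnitude = |(-33.342, 26.160)| = 42.379 km/h.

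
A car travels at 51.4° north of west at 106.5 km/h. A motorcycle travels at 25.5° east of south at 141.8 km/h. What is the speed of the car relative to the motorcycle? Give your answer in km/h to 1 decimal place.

246.7 km/h

Taking east as x and north as y: car velocity = (-66.443, 83.232) km/h; motorcycle velocity = (61.046, -127.987) km/h.
Velocity of car relative to motorcycle = (-66.443, 83.232) − (61.046, -127.987) = (-127.490, 211.219) km/h.
Magnitude = |(-127.490, 211.219)| = 246.712 km/h.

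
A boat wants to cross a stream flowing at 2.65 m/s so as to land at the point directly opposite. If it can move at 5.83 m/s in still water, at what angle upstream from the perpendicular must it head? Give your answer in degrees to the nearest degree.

To cancel the current, the upstream component of the boat's velocity must equal the flow: 5.83 sin θ = 2.65.
sin θ = 2.65 / 5.83 = 0.4545.
θ = arcsin(0.4545) = 27.036°.

27°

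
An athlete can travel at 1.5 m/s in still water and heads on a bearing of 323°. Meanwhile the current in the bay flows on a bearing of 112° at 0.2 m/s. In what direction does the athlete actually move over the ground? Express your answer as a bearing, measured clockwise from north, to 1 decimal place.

327.4°

Taking east as x and north as y: velocity relative to the water = (-0.903, 1.198) m/s; the water relative to ground = (0.185, -0.075) m/s.
Velocity relative to ground = (-0.903, 1.198) + (0.185, -0.075) = (-0.717, 1.123) m/s.
Bearing = atan2(-0.72, 1.12) = 327.43° clockwise from north.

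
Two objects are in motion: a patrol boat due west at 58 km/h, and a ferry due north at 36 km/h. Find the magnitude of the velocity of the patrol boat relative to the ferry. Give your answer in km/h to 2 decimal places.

68.26 km/h

Taking east as x and north as y: patrol boat velocity = (-58.000, 0.000) km/h; ferry velocity = (0.000, 36.000) km/h.
Velocity of patrol boat relative to ferry = (-58.000, 0.000) − (0.000, 36.000) = (-58.000, -36.000) km/h.
Magnitude = |(-58.000, -36.000)| = 68.264 km/h.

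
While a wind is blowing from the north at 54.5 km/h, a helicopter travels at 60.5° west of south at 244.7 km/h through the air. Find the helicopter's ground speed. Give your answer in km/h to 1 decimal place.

275.6 km/h

Taking east as x and north as y: velocity relative to the air = (-212.976, -120.496) km/h; the air relative to ground = (0.000, -54.500) km/h.
Velocity relative to ground = (-212.976, -120.496) + (0.000, -54.500) = (-212.976, -174.996) km/h.
Speed = |(-212.976, -174.996)| = 275.649 km/h.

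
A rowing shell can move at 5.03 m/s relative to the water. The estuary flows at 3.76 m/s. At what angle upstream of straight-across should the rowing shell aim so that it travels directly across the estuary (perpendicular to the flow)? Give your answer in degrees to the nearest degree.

To cancel the current, the upstream component of the rowing shell's velocity must equal the flow: 5.03 sin θ = 3.76.
sin θ = 3.76 / 5.03 = 0.7475.
θ = arcsin(0.7475) = 48.376°.

48°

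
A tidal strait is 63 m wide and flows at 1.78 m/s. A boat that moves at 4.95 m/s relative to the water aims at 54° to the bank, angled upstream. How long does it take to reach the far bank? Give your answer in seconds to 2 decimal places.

15.73 s

The component of the boat's velocity perpendicular to the bank is 4.95 × sin 54° = 4.005 m/s.
The flow acts along the bank and has no component across it.
Time = 63 / 4.005 = 15.732 s.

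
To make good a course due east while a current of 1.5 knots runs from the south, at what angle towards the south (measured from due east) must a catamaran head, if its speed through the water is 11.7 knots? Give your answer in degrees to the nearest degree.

7°

The current pushes perpendicular to the desired track; the heading must have a component into the current equal to 1.5 knots: 11.7 sin θ = 1.5.
sin θ = 0.1282, so θ = 7.366°.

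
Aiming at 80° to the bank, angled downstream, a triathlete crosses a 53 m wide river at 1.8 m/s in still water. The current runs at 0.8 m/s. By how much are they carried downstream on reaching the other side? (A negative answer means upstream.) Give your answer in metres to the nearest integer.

Perpendicular speed = 1.773 m/s; crossing time = 53 / 1.773 = 29.899 s.
Net downstream speed = 1.113 m/s.
Drift = 1.113 × 29.899 = 33.264 m (downstream).

33 m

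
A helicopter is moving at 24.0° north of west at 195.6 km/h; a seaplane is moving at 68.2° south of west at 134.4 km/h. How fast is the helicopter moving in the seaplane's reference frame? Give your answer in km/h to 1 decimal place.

Taking east as x and north as y: helicopter velocity = (-178.689, 79.558) km/h; seaplane velocity = (-49.912, -124.788) km/h.
Velocity of helicopter relative to seaplane = (-178.689, 79.558) − (-49.912, -124.788) = (-128.778, 204.346) km/h.
Magnitude = |(-128.778, 204.346)| = 241.539 km/h.

241.5 km/h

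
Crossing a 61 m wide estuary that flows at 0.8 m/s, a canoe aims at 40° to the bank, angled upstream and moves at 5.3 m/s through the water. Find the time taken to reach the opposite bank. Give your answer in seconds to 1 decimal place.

The component of the canoe's velocity perpendicular to the bank is 5.3 × sin 40° = 3.407 m/s.
The flow acts along the bank and has no component across it.
Time = 61 / 3.407 = 17.906 s.

17.9 s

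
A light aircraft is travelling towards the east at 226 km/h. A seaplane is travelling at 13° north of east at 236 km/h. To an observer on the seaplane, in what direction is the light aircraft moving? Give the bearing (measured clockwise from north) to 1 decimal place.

Taking east as x and north as y: light aircraft velocity = (226.000, 0.000) km/h; seaplane velocity = (229.951, 53.088) km/h.
Velocity of light aircraft relative to seaplane = (226.000, 0.000) − (229.951, 53.088) = (-3.951, -53.088) km/h.
Bearing = atan2(-3.95, -53.09) = 184.26° clockwise from north.

184.3°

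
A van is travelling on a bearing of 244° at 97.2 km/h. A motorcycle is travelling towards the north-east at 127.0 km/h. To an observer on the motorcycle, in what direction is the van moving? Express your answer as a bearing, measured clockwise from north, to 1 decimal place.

233.2°

Taking east as x and north as y: van velocity = (-87.363, -42.610) km/h; motorcycle velocity = (89.803, 89.803) km/h.
Velocity of van relative to motorcycle = (-87.363, -42.610) − (89.803, 89.803) = (-177.165, -132.412) km/h.
Bearing = atan2(-177.17, -132.41) = 233.23° clockwise from north.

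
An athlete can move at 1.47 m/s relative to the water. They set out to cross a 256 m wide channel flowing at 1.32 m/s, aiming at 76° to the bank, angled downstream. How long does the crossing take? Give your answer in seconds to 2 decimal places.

The component of the athlete's velocity perpendicular to the bank is 1.47 × sin 76° = 1.426 m/s.
The current is parallel to the bank, so it does not affect the crossing time.
Time = 256 / 1.426 = 179.481 s.

179.48 s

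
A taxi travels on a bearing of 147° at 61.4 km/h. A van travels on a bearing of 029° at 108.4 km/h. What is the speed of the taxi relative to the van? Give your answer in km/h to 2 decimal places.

Taking east as x and north as y: taxi velocity = (33.441, -51.494) km/h; van velocity = (52.553, 94.809) km/h.
Velocity of taxi relative to van = (33.441, -51.494) − (52.553, 94.809) = (-19.113, -146.303) km/h.
Magnitude = |(-19.113, -146.303)| = 147.546 km/h.

147.55 km/h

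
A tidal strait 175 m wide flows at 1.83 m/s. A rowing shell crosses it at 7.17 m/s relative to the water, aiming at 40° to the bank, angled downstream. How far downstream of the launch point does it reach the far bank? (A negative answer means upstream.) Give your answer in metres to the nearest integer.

278 m

Perpendicular speed = 4.609 m/s; crossing time = 175 / 4.609 = 37.971 s.
Net downstream speed = 7.323 m/s.
Drift = 7.323 × 37.971 = 278.044 m (downstream).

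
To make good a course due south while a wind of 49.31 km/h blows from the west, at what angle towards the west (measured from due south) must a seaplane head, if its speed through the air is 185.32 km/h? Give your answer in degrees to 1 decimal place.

15.4°

The wind pushes perpendicular to the desired track; the heading must have a component into the wind equal to 49.31 km/h: 185.32 sin θ = 49.31.
sin θ = 0.2661, so θ = 15.431°.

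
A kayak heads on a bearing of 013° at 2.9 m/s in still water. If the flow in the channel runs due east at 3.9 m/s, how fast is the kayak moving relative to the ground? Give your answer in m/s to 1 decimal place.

Taking east as x and north as y: velocity relative to the water = (0.652, 2.826) m/s; the water relative to ground = (3.900, 0.000) m/s.
Velocity relative to ground = (0.652, 2.826) + (3.900, 0.000) = (4.552, 2.826) m/s.
Speed = |(4.552, 2.826)| = 5.358 m/s.

5.4 m/s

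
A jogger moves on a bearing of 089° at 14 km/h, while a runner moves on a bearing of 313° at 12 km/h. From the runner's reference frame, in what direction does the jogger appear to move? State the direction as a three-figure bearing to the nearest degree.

109°

Taking east as x and north as y: jogger velocity = (13.998, 0.244) km/h; runner velocity = (-8.776, 8.184) km/h.
Velocity of jogger relative to runner = (13.998, 0.244) − (-8.776, 8.184) = (22.774, -7.940) km/h.
Bearing = atan2(22.77, -7.94) = 109.22° clockwise from north.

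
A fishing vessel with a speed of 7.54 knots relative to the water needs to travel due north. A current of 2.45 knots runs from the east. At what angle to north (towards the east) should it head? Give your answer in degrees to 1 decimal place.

The current pushes perpendicular to the desired track; the heading must have a component into the current equal to 2.45 knots: 7.54 sin θ = 2.45.
sin θ = 0.3249, so θ = 18.962°.

19.0°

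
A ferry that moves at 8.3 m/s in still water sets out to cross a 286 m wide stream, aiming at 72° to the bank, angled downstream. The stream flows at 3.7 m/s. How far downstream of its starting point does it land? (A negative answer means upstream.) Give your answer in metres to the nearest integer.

227 m

Perpendicular speed = 7.894 m/s; crossing time = 286 / 7.894 = 36.231 s.
Net downstream speed = 6.265 m/s.
Drift = 6.265 × 36.231 = 226.982 m (downstream).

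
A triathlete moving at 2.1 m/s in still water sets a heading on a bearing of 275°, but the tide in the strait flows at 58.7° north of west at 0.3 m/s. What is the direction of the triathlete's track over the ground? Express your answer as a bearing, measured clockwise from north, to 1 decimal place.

Taking east as x and north as y: velocity relative to the water = (-2.092, 0.183) m/s; the water relative to ground = (-0.156, 0.256) m/s.
Velocity relative to ground = (-2.092, 0.183) + (-0.156, 0.256) = (-2.248, 0.439) m/s.
Bearing = atan2(-2.25, 0.44) = 281.06° clockwise from north.

281.1°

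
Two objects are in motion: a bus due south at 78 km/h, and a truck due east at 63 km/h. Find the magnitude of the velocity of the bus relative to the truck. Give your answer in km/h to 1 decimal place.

100.3 km/h

Taking east as x and north as y: bus velocity = (0.000, -78.000) km/h; truck velocity = (63.000, 0.000) km/h.
Velocity of bus relative to truck = (0.000, -78.000) − (63.000, 0.000) = (-63.000, -78.000) km/h.
Magnitude = |(-63.000, -78.000)| = 100.265 km/h.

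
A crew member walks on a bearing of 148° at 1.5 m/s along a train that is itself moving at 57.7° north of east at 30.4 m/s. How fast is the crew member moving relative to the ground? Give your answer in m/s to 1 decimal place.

Taking east as x and north as y: train velocity = (16.244, 25.696) m/s; crew member velocity relative to train = (0.795, -1.272) m/s.
Velocity relative to ground = (16.244, 25.696) + (0.795, -1.272) = (17.039, 24.424) m/s.
Speed = |(17.039, 24.424)| = 29.780 m/s.

29.8 m/s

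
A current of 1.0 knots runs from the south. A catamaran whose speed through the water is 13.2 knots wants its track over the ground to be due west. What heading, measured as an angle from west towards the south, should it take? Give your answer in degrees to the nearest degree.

4°

The current pushes perpendicular to the desired track; the heading must have a component into the current equal to 1.0 knots: 13.2 sin θ = 1.0.
sin θ = 0.0758, so θ = 4.345°.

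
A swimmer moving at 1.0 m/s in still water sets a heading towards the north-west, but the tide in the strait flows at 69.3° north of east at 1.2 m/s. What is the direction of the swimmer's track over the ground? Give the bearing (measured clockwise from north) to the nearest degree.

351°

Taking east as x and north as y: velocity relative to the water = (-0.707, 0.707) m/s; the water relative to ground = (0.424, 1.123) m/s.
Velocity relative to ground = (-0.707, 0.707) + (0.424, 1.123) = (-0.283, 1.830) m/s.
Bearing = atan2(-0.28, 1.83) = 351.21° clockwise from north.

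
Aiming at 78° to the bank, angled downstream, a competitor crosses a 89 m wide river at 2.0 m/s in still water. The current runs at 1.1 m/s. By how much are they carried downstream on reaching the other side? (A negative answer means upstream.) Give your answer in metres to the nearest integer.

Perpendicular speed = 1.956 m/s; crossing time = 89 / 1.956 = 45.494 s.
Net downstream speed = 1.516 m/s.
Drift = 1.516 × 45.494 = 68.961 m (downstream).

69 m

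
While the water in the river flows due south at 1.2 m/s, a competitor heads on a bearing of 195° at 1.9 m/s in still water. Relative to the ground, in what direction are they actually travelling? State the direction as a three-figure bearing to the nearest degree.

189°

Taking east as x and north as y: velocity relative to the water = (-0.492, -1.835) m/s; the water relative to ground = (0.000, -1.200) m/s.
Velocity relative to ground = (-0.492, -1.835) + (0.000, -1.200) = (-0.492, -3.035) m/s.
Bearing = atan2(-0.49, -3.04) = 189.20° clockwise from north.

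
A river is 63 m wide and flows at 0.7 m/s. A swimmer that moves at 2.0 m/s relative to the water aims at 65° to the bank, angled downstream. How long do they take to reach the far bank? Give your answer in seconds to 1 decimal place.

The component of the swimmer's velocity perpendicular to the bank is 2.0 × sin 65° = 1.813 m/s.
The flow acts along the bank and has no component across it.
Time = 63 / 1.813 = 34.756 s.

34.8 s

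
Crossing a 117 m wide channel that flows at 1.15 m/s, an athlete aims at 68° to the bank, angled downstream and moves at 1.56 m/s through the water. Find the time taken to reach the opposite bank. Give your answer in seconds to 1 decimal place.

The component of the athlete's velocity perpendicular to the bank is 1.56 × sin 68° = 1.446 m/s.
The current is parallel to the bank, so it does not affect the crossing time.
Time = 117 / 1.446 = 80.890 s.

80.9 s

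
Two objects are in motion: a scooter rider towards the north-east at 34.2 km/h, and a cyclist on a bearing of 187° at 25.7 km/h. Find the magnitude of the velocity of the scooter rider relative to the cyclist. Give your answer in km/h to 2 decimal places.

Taking east as x and north as y: scooter rider velocity = (24.183, 24.183) km/h; cyclist velocity = (-3.132, -25.508) km/h.
Velocity of scooter rider relative to cyclist = (24.183, 24.183) − (-3.132, -25.508) = (27.315, 49.691) km/h.
Magnitude = |(27.315, 49.691)| = 56.704 km/h.

56.70 km/h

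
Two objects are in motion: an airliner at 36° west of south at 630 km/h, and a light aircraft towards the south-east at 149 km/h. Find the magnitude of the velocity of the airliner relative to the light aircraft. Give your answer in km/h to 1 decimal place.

624.3 km/h

Taking east as x and north as y: airliner velocity = (-370.305, -509.681) km/h; light aircraft velocity = (105.359, -105.359) km/h.
Velocity of airliner relative to light aircraft = (-370.305, -509.681) − (105.359, -105.359) = (-475.664, -404.322) km/h.
Magnitude = |(-475.664, -404.322)| = 624.285 km/h.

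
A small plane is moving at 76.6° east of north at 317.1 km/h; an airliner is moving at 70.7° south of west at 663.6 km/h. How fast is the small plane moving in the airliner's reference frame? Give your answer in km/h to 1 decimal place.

876.5 km/h

Taking east as x and north as y: small plane velocity = (308.467, 73.487) km/h; airliner velocity = (-219.329, -626.306) km/h.
Velocity of small plane relative to airliner = (308.467, 73.487) − (-219.329, -626.306) = (527.797, 699.794) km/h.
Magnitude = |(527.797, 699.794)| = 876.516 km/h.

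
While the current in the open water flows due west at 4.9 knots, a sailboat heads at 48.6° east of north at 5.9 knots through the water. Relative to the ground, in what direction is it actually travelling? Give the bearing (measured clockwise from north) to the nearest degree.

Taking east as x and north as y: velocity relative to the water = (4.426, 3.902) knots; the water relative to ground = (-4.900, 0.000) knots.
Velocity relative to ground = (4.426, 3.902) + (-4.900, 0.000) = (-0.474, 3.902) knots.
Bearing = atan2(-0.47, 3.90) = 353.07° clockwise from north.

353°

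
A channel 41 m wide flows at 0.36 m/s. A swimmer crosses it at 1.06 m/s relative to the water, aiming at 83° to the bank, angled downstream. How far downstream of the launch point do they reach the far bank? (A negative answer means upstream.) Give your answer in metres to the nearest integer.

Perpendicular speed = 1.052 m/s; crossing time = 41 / 1.052 = 38.970 s.
Net downstream speed = 0.489 m/s.
Drift = 0.489 × 38.970 = 19.063 m (downstream).

19 m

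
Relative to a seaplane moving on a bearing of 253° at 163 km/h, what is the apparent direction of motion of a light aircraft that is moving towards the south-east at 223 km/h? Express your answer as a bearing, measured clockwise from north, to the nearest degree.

Taking east as x and north as y: light aircraft velocity = (157.685, -157.685) km/h; seaplane velocity = (-155.878, -47.657) km/h.
Velocity of light aircraft relative to seaplane = (157.685, -157.685) − (-155.878, -47.657) = (313.562, -110.028) km/h.
Bearing = atan2(313.56, -110.03) = 109.34° clockwise from north.

109°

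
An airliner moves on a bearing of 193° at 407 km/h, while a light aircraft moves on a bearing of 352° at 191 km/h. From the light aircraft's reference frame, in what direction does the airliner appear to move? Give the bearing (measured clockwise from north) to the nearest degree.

Taking east as x and north as y: airliner velocity = (-91.555, -396.569) km/h; light aircraft velocity = (-26.582, 189.141) km/h.
Velocity of airliner relative to light aircraft = (-91.555, -396.569) − (-26.582, 189.141) = (-64.973, -585.710) km/h.
Bearing = atan2(-64.97, -585.71) = 186.33° clockwise from north.

186°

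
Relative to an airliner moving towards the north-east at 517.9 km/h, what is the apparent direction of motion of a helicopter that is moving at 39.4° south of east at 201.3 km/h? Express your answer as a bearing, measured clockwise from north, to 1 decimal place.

203.1°

Taking east as x and north as y: helicopter velocity = (155.551, -127.771) km/h; airliner velocity = (366.211, 366.211) km/h.
Velocity of helicopter relative to airliner = (155.551, -127.771) − (366.211, 366.211) = (-210.659, -493.982) km/h.
Bearing = atan2(-210.66, -493.98) = 203.10° clockwise from north.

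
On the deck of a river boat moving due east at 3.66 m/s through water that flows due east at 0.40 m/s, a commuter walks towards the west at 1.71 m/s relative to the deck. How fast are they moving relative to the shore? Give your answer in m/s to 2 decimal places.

2.35 m/s

In east/north components (m/s): commuter relative to river boat = (-1.710, 0.000); river boat relative to water = (3.660, 0.000); water relative to ground = (0.400, 0.000).
Sum = (2.350, 0.000) m/s.
Speed = |(2.350, 0.000)| = 2.350 m/s.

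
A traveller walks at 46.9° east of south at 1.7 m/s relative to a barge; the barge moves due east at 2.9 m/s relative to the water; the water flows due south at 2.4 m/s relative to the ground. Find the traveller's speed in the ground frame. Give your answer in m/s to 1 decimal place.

In east/north components (m/s): traveller relative to barge = (1.241, -1.162); barge relative to water = (2.900, 0.000); water relative to ground = (0.000, -2.400).
Sum = (4.141, -3.562) m/s.
Speed = |(4.141, -3.562)| = 5.462 m/s.

5.5 m/s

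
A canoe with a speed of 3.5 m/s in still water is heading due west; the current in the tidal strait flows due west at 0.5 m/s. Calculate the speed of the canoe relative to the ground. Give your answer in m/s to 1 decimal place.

4.0 m/s

Taking east as x and north as y: velocity relative to the water = (-3.500, 0.000) m/s; the water relative to ground = (-0.500, 0.000) m/s.
Velocity relative to ground = (-3.500, 0.000) + (-0.500, 0.000) = (-4.000, 0.000) m/s.
Speed = |(-4.000, 0.000)| = 4.000 m/s.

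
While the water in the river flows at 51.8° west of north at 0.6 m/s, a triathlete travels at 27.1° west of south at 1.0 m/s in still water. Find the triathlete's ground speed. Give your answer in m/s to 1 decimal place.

Taking east as x and north as y: velocity relative to the water = (-0.456, -0.890) m/s; the water relative to ground = (-0.472, 0.371) m/s.
Velocity relative to ground = (-0.456, -0.890) + (-0.472, 0.371) = (-0.927, -0.519) m/s.
Speed = |(-0.927, -0.519)| = 1.063 m/s.

1.1 m/s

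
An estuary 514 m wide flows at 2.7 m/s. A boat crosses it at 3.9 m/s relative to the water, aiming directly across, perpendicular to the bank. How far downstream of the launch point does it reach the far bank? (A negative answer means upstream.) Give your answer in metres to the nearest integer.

Perpendicular speed = 3.900 m/s; crossing time = 514 / 3.900 = 131.795 s.
Net downstream speed = 2.700 m/s.
Drift = 2.700 × 131.795 = 355.846 m (downstream).

356 m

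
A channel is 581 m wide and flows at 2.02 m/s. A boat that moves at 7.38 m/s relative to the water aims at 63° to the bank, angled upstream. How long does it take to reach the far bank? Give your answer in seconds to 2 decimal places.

88.36 s

The component of the boat's velocity perpendicular to the bank is 7.38 × sin 63° = 6.576 m/s.
The current is parallel to the bank, so it does not affect the crossing time.
Time = 581 / 6.576 = 88.357 s.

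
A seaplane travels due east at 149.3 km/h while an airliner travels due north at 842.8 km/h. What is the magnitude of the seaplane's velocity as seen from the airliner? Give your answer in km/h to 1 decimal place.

Taking east as x and north as y: seaplane velocity = (149.300, 0.000) km/h; airliner velocity = (0.000, 842.800) km/h.
Velocity of seaplane relative to airliner = (149.300, 0.000) − (0.000, 842.800) = (149.300, -842.800) km/h.
Magnitude = |(149.300, -842.800)| = 855.922 km/h.

855.9 km/h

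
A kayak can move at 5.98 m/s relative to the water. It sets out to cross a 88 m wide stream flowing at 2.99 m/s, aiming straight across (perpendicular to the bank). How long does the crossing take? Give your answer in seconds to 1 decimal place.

The component of the kayak's velocity perpendicular to the bank is 5.98 m/s.
The current is parallel to the bank, so it does not affect the crossing time.
Time = 88 / 5.980 = 14.716 s.

14.7 s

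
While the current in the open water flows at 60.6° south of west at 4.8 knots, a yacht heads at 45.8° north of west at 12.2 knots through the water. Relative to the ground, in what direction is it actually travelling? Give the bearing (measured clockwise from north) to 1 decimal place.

292.8°

Taking east as x and north as y: velocity relative to the water = (-8.505, 8.746) knots; the water relative to ground = (-2.356, -4.182) knots.
Velocity relative to ground = (-8.505, 8.746) + (-2.356, -4.182) = (-10.862, 4.564) knots.
Bearing = atan2(-10.86, 4.56) = 292.79° clockwise from north.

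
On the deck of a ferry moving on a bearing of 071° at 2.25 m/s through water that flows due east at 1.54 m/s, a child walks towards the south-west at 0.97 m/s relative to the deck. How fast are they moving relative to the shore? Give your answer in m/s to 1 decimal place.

3.0 m/s

In east/north components (m/s): child relative to ferry = (-0.686, -0.686); ferry relative to water = (2.127, 0.733); water relative to ground = (1.540, 0.000).
Sum = (2.982, 0.047) m/s.
Speed = |(2.982, 0.047)| = 2.982 m/s.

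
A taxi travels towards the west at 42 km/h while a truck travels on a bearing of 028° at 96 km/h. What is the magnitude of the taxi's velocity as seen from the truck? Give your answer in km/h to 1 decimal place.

121.5 km/h

Taking east as x and north as y: taxi velocity = (-42.000, 0.000) km/h; truck velocity = (45.069, 84.763) km/h.
Velocity of taxi relative to truck = (-42.000, 0.000) − (45.069, 84.763) = (-87.069, -84.763) km/h.
Magnitude = |(-87.069, -84.763)| = 121.515 km/h.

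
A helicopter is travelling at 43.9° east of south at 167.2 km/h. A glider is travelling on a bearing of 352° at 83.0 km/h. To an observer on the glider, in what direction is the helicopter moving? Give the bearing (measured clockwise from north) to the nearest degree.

148°

Taking east as x and north as y: helicopter velocity = (115.937, -120.476) km/h; glider velocity = (-11.551, 82.192) km/h.
Velocity of helicopter relative to glider = (115.937, -120.476) − (-11.551, 82.192) = (127.488, -202.668) km/h.
Bearing = atan2(127.49, -202.67) = 147.83° clockwise from north.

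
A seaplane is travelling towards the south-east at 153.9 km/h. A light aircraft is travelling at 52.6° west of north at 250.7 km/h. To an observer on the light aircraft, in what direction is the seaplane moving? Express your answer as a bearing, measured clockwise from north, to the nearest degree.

130°

Taking east as x and north as y: seaplane velocity = (108.824, -108.824) km/h; light aircraft velocity = (-199.160, 152.269) km/h.
Velocity of seaplane relative to light aircraft = (108.824, -108.824) − (-199.160, 152.269) = (307.983, -261.093) km/h.
Bearing = atan2(307.98, -261.09) = 130.29° clockwise from north.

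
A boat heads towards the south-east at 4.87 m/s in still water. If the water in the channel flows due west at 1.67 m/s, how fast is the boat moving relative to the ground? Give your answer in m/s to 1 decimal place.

3.9 m/s

Taking east as x and north as y: velocity relative to the water = (3.444, -3.444) m/s; the water relative to ground = (-1.670, 0.000) m/s.
Velocity relative to ground = (3.444, -3.444) + (-1.670, 0.000) = (1.774, -3.444) m/s.
Speed = |(1.774, -3.444)| = 3.874 m/s.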